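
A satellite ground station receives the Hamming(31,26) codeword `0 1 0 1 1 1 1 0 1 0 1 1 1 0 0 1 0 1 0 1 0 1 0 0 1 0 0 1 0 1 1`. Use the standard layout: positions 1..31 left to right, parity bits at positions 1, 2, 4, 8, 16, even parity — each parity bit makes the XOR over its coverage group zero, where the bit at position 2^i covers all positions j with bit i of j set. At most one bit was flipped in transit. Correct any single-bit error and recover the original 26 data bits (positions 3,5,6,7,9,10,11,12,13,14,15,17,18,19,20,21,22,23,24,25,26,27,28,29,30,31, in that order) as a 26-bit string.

s1: b1⊕b3⊕b5⊕b7⊕b9⊕b11⊕b13⊕b15⊕b17⊕b19⊕b21⊕b23⊕b25⊕b27⊕b29⊕b31 = 0⊕0⊕1⊕1⊕1⊕1⊕1⊕0⊕0⊕0⊕0⊕0⊕1⊕0⊕0⊕1 = 1
s2: b2⊕b3⊕b6⊕b7⊕b10⊕b11⊕b14⊕b15⊕b18⊕b19⊕b22⊕b23⊕b26⊕b27⊕b30⊕b31 = 1⊕0⊕1⊕1⊕0⊕1⊕0⊕0⊕1⊕0⊕1⊕0⊕0⊕0⊕1⊕1 = 0
s4: b4⊕b5⊕b6⊕b7⊕b12⊕b13⊕b14⊕b15⊕b20⊕b21⊕b22⊕b23⊕b28⊕b29⊕b30⊕b31 = 1⊕1⊕1⊕1⊕1⊕1⊕0⊕0⊕1⊕0⊕1⊕0⊕1⊕0⊕1⊕1 = 1
s8: b8⊕b9⊕b10⊕b11⊕b12⊕b13⊕b14⊕b15⊕b24⊕b25⊕b26⊕b27⊕b28⊕b29⊕b30⊕b31 = 0⊕1⊕0⊕1⊕1⊕1⊕0⊕0⊕0⊕1⊕0⊕0⊕1⊕0⊕1⊕1 = 0
s16: b16⊕b17⊕b18⊕b19⊕b20⊕b21⊕b22⊕b23⊕b24⊕b25⊕b26⊕b27⊕b28⊕b29⊕b30⊕b31 = 1⊕0⊕1⊕0⊕1⊕0⊕1⊕0⊕0⊕1⊕0⊕0⊕1⊕0⊕1⊕1 = 0
Syndrome (s16...s1) = 00101 → position 5.
Flip bit 5: corrected codeword = 0101011010111001010101001001011
Data bits at positions 3,5,6,7,9,10,11,12,13,14,15,17,18,19,20,21,22,23,24,25,26,27,28,29,30,31: 00111011100010101001001011

00111011100010101001001011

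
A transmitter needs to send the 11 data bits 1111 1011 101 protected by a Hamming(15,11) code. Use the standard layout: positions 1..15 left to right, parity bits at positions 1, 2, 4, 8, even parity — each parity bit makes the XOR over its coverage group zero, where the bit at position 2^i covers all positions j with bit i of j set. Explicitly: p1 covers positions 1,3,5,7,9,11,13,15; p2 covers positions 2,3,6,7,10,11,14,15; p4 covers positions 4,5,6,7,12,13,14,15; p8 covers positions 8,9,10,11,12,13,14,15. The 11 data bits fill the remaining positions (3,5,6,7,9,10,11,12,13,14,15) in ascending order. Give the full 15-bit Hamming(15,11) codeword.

111011111011101

Place data bits at non-power-of-two positions: b3=1, b5=1, b6=1, b7=1, b9=1, b10=0, b11=1, b12=1, b13=1, b14=0, b15=1.
p1 = XOR of data positions {3,5,7,9,11,13,15} = 1⊕1⊕1⊕1⊕1⊕1⊕1 = 1
p2 = XOR of data positions {3,6,7,10,11,14,15} = 1⊕1⊕1⊕0⊕1⊕0⊕1 = 1
p4 = XOR of data positions {5,6,7,12,13,14,15} = 1⊕1⊕1⊕1⊕1⊕0⊕1 = 0
p8 = XOR of data positions {9,10,11,12,13,14,15} = 1⊕0⊕1⊕1⊕1⊕0⊕1 = 1
Codeword b1..b15 = 111011111011101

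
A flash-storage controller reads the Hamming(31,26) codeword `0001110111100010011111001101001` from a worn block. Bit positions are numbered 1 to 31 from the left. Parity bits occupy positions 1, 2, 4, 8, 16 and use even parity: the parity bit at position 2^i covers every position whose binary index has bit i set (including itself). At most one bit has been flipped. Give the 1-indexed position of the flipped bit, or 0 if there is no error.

30

s1: b1⊕b3⊕b5⊕b7⊕b9⊕b11⊕b13⊕b15⊕b17⊕b19⊕b21⊕b23⊕b25⊕b27⊕b29⊕b31 = 0⊕0⊕1⊕0⊕1⊕1⊕0⊕1⊕0⊕1⊕1⊕0⊕1⊕0⊕0⊕1 = 0
s2: b2⊕b3⊕b6⊕b7⊕b10⊕b11⊕b14⊕b15⊕b18⊕b19⊕b22⊕b23⊕b26⊕b27⊕b30⊕b31 = 0⊕0⊕1⊕0⊕1⊕1⊕0⊕1⊕1⊕1⊕1⊕0⊕1⊕0⊕0⊕1 = 1
s4: b4⊕b5⊕b6⊕b7⊕b12⊕b13⊕b14⊕b15⊕b20⊕b21⊕b22⊕b23⊕b28⊕b29⊕b30⊕b31 = 1⊕1⊕1⊕0⊕0⊕0⊕0⊕1⊕1⊕1⊕1⊕0⊕1⊕0⊕0⊕1 = 1
s8: b8⊕b9⊕b10⊕b11⊕b12⊕b13⊕b14⊕b15⊕b24⊕b25⊕b26⊕b27⊕b28⊕b29⊕b30⊕b31 = 1⊕1⊕1⊕1⊕0⊕0⊕0⊕1⊕0⊕1⊕1⊕0⊕1⊕0⊕0⊕1 = 1
s16: b16⊕b17⊕b18⊕b19⊕b20⊕b21⊕b22⊕b23⊕b24⊕b25⊕b26⊕b27⊕b28⊕b29⊕b30⊕b31 = 0⊕0⊕1⊕1⊕1⊕1⊕1⊕0⊕0⊕1⊕1⊕0⊕1⊕0⊕0⊕1 = 1
Syndrome (s16...s1) = 11110 → position 30.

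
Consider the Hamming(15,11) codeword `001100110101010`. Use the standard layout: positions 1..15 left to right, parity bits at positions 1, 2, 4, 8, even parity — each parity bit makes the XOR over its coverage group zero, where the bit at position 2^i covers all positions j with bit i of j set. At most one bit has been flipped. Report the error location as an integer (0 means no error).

s1: b1⊕b3⊕b5⊕b7⊕b9⊕b11⊕b13⊕b15 = 0⊕1⊕0⊕1⊕0⊕0⊕0⊕0 = 0
s2: b2⊕b3⊕b6⊕b7⊕b10⊕b11⊕b14⊕b15 = 0⊕1⊕0⊕1⊕1⊕0⊕1⊕0 = 0
s4: b4⊕b5⊕b6⊕b7⊕b12⊕b13⊕b14⊕b15 = 1⊕0⊕0⊕1⊕1⊕0⊕1⊕0 = 0
s8: b8⊕b9⊕b10⊕b11⊕b12⊕b13⊕b14⊕b15 = 1⊕0⊕1⊕0⊕1⊕0⊕1⊕0 = 0
Syndrome (s8...s1) = 0000 → position 0 (no error).

0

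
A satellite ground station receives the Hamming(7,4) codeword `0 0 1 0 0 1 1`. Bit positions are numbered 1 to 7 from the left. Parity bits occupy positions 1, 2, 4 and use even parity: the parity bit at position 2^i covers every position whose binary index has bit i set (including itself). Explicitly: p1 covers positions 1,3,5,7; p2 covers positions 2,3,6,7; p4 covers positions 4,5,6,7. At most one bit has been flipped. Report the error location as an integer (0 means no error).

2

s1: b1⊕b3⊕b5⊕b7 = 0⊕1⊕0⊕1 = 0
s2: b2⊕b3⊕b6⊕b7 = 0⊕1⊕1⊕1 = 1
s4: b4⊕b5⊕b6⊕b7 = 0⊕0⊕1⊕1 = 0
Syndrome (s4...s1) = 010 → position 2.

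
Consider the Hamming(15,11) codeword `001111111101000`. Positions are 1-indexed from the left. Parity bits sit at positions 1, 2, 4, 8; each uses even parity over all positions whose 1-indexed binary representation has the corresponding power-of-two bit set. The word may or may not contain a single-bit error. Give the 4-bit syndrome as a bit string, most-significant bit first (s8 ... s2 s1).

s1: b1⊕b3⊕b5⊕b7⊕b9⊕b11⊕b13⊕b15 = 0⊕1⊕1⊕1⊕1⊕0⊕0⊕0 = 0
s2: b2⊕b3⊕b6⊕b7⊕b10⊕b11⊕b14⊕b15 = 0⊕1⊕1⊕1⊕1⊕0⊕0⊕0 = 0
s4: b4⊕b5⊕b6⊕b7⊕b12⊕b13⊕b14⊕b15 = 1⊕1⊕1⊕1⊕1⊕0⊕0⊕0 = 1
s8: b8⊕b9⊕b10⊕b11⊕b12⊕b13⊕b14⊕b15 = 1⊕1⊕1⊕0⊕1⊕0⊕0⊕0 = 0
Syndrome (s8...s1) = 0100 → position 4.

0100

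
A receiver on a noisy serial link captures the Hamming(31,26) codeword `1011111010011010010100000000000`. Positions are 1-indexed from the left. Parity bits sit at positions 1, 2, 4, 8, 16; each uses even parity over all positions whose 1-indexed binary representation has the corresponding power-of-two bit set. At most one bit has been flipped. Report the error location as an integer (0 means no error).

3

s1: b1⊕b3⊕b5⊕b7⊕b9⊕b11⊕b13⊕b15⊕b17⊕b19⊕b21⊕b23⊕b25⊕b27⊕b29⊕b31 = 1⊕1⊕1⊕1⊕1⊕0⊕1⊕1⊕0⊕0⊕0⊕0⊕0⊕0⊕0⊕0 = 1
s2: b2⊕b3⊕b6⊕b7⊕b10⊕b11⊕b14⊕b15⊕b18⊕b19⊕b22⊕b23⊕b26⊕b27⊕b30⊕b31 = 0⊕1⊕1⊕1⊕0⊕0⊕0⊕1⊕1⊕0⊕0⊕0⊕0⊕0⊕0⊕0 = 1
s4: b4⊕b5⊕b6⊕b7⊕b12⊕b13⊕b14⊕b15⊕b20⊕b21⊕b22⊕b23⊕b28⊕b29⊕b30⊕b31 = 1⊕1⊕1⊕1⊕1⊕1⊕0⊕1⊕1⊕0⊕0⊕0⊕0⊕0⊕0⊕0 = 0
s8: b8⊕b9⊕b10⊕b11⊕b12⊕b13⊕b14⊕b15⊕b24⊕b25⊕b26⊕b27⊕b28⊕b29⊕b30⊕b31 = 0⊕1⊕0⊕0⊕1⊕1⊕0⊕1⊕0⊕0⊕0⊕0⊕0⊕0⊕0⊕0 = 0
s16: b16⊕b17⊕b18⊕b19⊕b20⊕b21⊕b22⊕b23⊕b24⊕b25⊕b26⊕b27⊕b28⊕b29⊕b30⊕b31 = 0⊕0⊕1⊕0⊕1⊕0⊕0⊕0⊕0⊕0⊕0⊕0⊕0⊕0⊕0⊕0 = 0
Syndrome (s16...s1) = 00011 → position 3.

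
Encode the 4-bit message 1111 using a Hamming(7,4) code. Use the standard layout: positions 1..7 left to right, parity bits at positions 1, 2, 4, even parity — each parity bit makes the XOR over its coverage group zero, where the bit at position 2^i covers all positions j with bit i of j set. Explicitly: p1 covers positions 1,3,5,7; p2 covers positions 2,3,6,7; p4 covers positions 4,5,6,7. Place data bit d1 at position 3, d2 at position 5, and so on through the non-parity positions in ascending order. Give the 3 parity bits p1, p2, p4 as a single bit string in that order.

111

Place data bits at non-power-of-two positions: b3=1, b5=1, b6=1, b7=1.
p1 = XOR of data positions {3,5,7} = 1⊕1⊕1 = 1
p2 = XOR of data positions {3,6,7} = 1⊕1⊕1 = 1
p4 = XOR of data positions {5,6,7} = 1⊕1⊕1 = 1
Parity bits p1,p2,p4 = 111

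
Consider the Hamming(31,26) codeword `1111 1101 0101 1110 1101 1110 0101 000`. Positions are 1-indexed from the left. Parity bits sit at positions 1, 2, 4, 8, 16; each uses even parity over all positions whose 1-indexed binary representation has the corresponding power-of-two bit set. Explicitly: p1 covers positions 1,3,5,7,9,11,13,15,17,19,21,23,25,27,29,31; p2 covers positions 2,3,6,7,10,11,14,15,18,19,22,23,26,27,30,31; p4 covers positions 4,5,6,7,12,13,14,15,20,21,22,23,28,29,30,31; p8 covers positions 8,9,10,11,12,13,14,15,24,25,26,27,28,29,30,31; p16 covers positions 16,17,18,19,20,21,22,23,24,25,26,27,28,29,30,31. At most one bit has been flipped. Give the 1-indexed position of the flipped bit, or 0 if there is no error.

0

s1: b1⊕b3⊕b5⊕b7⊕b9⊕b11⊕b13⊕b15⊕b17⊕b19⊕b21⊕b23⊕b25⊕b27⊕b29⊕b31 = 1⊕1⊕1⊕0⊕0⊕0⊕1⊕1⊕1⊕0⊕1⊕1⊕0⊕0⊕0⊕0 = 0
s2: b2⊕b3⊕b6⊕b7⊕b10⊕b11⊕b14⊕b15⊕b18⊕b19⊕b22⊕b23⊕b26⊕b27⊕b30⊕b31 = 1⊕1⊕1⊕0⊕1⊕0⊕1⊕1⊕1⊕0⊕1⊕1⊕1⊕0⊕0⊕0 = 0
s4: b4⊕b5⊕b6⊕b7⊕b12⊕b13⊕b14⊕b15⊕b20⊕b21⊕b22⊕b23⊕b28⊕b29⊕b30⊕b31 = 1⊕1⊕1⊕0⊕1⊕1⊕1⊕1⊕1⊕1⊕1⊕1⊕1⊕0⊕0⊕0 = 0
s8: b8⊕b9⊕b10⊕b11⊕b12⊕b13⊕b14⊕b15⊕b24⊕b25⊕b26⊕b27⊕b28⊕b29⊕b30⊕b31 = 1⊕0⊕1⊕0⊕1⊕1⊕1⊕1⊕0⊕0⊕1⊕0⊕1⊕0⊕0⊕0 = 0
s16: b16⊕b17⊕b18⊕b19⊕b20⊕b21⊕b22⊕b23⊕b24⊕b25⊕b26⊕b27⊕b28⊕b29⊕b30⊕b31 = 0⊕1⊕1⊕0⊕1⊕1⊕1⊕1⊕0⊕0⊕1⊕0⊕1⊕0⊕0⊕0 = 0
Syndrome (s16...s1) = 00000 → position 0 (no error).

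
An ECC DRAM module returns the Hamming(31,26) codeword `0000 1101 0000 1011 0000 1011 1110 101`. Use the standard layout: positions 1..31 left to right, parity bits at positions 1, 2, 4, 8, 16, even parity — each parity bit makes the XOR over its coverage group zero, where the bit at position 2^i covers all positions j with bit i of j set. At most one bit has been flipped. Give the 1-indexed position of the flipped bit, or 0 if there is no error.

25

s1: b1⊕b3⊕b5⊕b7⊕b9⊕b11⊕b13⊕b15⊕b17⊕b19⊕b21⊕b23⊕b25⊕b27⊕b29⊕b31 = 0⊕0⊕1⊕0⊕0⊕0⊕1⊕1⊕0⊕0⊕1⊕1⊕1⊕1⊕1⊕1 = 1
s2: b2⊕b3⊕b6⊕b7⊕b10⊕b11⊕b14⊕b15⊕b18⊕b19⊕b22⊕b23⊕b26⊕b27⊕b30⊕b31 = 0⊕0⊕1⊕0⊕0⊕0⊕0⊕1⊕0⊕0⊕0⊕1⊕1⊕1⊕0⊕1 = 0
s4: b4⊕b5⊕b6⊕b7⊕b12⊕b13⊕b14⊕b15⊕b20⊕b21⊕b22⊕b23⊕b28⊕b29⊕b30⊕b31 = 0⊕1⊕1⊕0⊕0⊕1⊕0⊕1⊕0⊕1⊕0⊕1⊕0⊕1⊕0⊕1 = 0
s8: b8⊕b9⊕b10⊕b11⊕b12⊕b13⊕b14⊕b15⊕b24⊕b25⊕b26⊕b27⊕b28⊕b29⊕b30⊕b31 = 1⊕0⊕0⊕0⊕0⊕1⊕0⊕1⊕1⊕1⊕1⊕1⊕0⊕1⊕0⊕1 = 1
s16: b16⊕b17⊕b18⊕b19⊕b20⊕b21⊕b22⊕b23⊕b24⊕b25⊕b26⊕b27⊕b28⊕b29⊕b30⊕b31 = 1⊕0⊕0⊕0⊕0⊕1⊕0⊕1⊕1⊕1⊕1⊕1⊕0⊕1⊕0⊕1 = 1
Syndrome (s16...s1) = 11001 → position 25.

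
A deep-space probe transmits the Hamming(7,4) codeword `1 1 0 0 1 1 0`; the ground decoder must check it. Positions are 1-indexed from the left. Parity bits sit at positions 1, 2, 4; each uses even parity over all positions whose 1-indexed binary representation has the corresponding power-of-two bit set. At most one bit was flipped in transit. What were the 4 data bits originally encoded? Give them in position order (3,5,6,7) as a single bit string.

s1: b1⊕b3⊕b5⊕b7 = 1⊕0⊕1⊕0 = 0
s2: b2⊕b3⊕b6⊕b7 = 1⊕0⊕1⊕0 = 0
s4: b4⊕b5⊕b6⊕b7 = 0⊕1⊕1⊕0 = 0
Syndrome (s4...s1) = 000 → position 0 (no error).
No correction needed.
Data bits at positions 3,5,6,7: 0110

0110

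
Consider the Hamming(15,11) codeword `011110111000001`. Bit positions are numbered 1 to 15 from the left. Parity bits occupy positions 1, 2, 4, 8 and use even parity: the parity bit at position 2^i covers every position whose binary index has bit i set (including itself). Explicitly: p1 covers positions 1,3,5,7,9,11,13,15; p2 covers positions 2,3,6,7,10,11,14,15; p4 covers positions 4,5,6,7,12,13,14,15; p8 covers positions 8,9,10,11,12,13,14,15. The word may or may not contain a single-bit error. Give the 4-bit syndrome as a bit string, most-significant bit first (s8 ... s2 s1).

1001

s1: b1⊕b3⊕b5⊕b7⊕b9⊕b11⊕b13⊕b15 = 0⊕1⊕1⊕1⊕1⊕0⊕0⊕1 = 1
s2: b2⊕b3⊕b6⊕b7⊕b10⊕b11⊕b14⊕b15 = 1⊕1⊕0⊕1⊕0⊕0⊕0⊕1 = 0
s4: b4⊕b5⊕b6⊕b7⊕b12⊕b13⊕b14⊕b15 = 1⊕1⊕0⊕1⊕0⊕0⊕0⊕1 = 0
s8: b8⊕b9⊕b10⊕b11⊕b12⊕b13⊕b14⊕b15 = 1⊕1⊕0⊕0⊕0⊕0⊕0⊕1 = 1
Syndrome (s8...s1) = 1001 → position 9.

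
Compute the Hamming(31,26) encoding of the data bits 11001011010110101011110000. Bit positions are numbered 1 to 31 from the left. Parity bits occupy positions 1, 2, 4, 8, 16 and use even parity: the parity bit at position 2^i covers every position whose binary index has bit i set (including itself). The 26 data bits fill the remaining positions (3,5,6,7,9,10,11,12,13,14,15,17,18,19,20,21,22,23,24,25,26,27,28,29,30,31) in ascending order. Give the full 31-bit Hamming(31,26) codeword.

Place data bits at non-power-of-two positions: b3=1, b5=1, b6=0, b7=0, b9=1, b10=0, b11=1, b12=1, b13=0, b14=1, b15=0, b17=1, b18=1, b19=0, b20=1, b21=0, b22=1, b23=0, b24=1, b25=1, b26=1, b27=1, b28=0, b29=0, b30=0, b31=0.
p1 = XOR of data positions {3,5,7,9,11,13,15,17,19,21,23,25,27,29,31} = 1⊕1⊕0⊕1⊕1⊕0⊕0⊕1⊕0⊕0⊕0⊕1⊕1⊕0⊕0 = 1
p2 = XOR of data positions {3,6,7,10,11,14,15,18,19,22,23,26,27,30,31} = 1⊕0⊕0⊕0⊕1⊕1⊕0⊕1⊕0⊕1⊕0⊕1⊕1⊕0⊕0 = 1
p4 = XOR of data positions {5,6,7,12,13,14,15,20,21,22,23,28,29,30,31} = 1⊕0⊕0⊕1⊕0⊕1⊕0⊕1⊕0⊕1⊕0⊕0⊕0⊕0⊕0 = 1
p8 = XOR of data positions {9,10,11,12,13,14,15,24,25,26,27,28,29,30,31} = 1⊕0⊕1⊕1⊕0⊕1⊕0⊕1⊕1⊕1⊕1⊕0⊕0⊕0⊕0 = 0
p16 = XOR of data positions {17,18,19,20,21,22,23,24,25,26,27,28,29,30,31} = 1⊕1⊕0⊕1⊕0⊕1⊕0⊕1⊕1⊕1⊕1⊕0⊕0⊕0⊕0 = 0
Codeword b1..b31 = 1111100010110100110101011110000

1111100010110100110101011110000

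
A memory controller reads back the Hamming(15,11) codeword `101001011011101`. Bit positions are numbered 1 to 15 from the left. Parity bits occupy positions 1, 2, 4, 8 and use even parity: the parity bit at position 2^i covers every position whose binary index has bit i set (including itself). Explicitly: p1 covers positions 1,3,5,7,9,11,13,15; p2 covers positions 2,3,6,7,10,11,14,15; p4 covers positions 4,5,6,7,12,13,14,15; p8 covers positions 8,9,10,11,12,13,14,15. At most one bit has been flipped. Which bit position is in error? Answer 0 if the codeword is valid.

s1: b1⊕b3⊕b5⊕b7⊕b9⊕b11⊕b13⊕b15 = 1⊕1⊕0⊕0⊕1⊕1⊕1⊕1 = 0
s2: b2⊕b3⊕b6⊕b7⊕b10⊕b11⊕b14⊕b15 = 0⊕1⊕1⊕0⊕0⊕1⊕0⊕1 = 0
s4: b4⊕b5⊕b6⊕b7⊕b12⊕b13⊕b14⊕b15 = 0⊕0⊕1⊕0⊕1⊕1⊕0⊕1 = 0
s8: b8⊕b9⊕b10⊕b11⊕b12⊕b13⊕b14⊕b15 = 1⊕1⊕0⊕1⊕1⊕1⊕0⊕1 = 0
Syndrome (s8...s1) = 0000 → position 0 (no error).

0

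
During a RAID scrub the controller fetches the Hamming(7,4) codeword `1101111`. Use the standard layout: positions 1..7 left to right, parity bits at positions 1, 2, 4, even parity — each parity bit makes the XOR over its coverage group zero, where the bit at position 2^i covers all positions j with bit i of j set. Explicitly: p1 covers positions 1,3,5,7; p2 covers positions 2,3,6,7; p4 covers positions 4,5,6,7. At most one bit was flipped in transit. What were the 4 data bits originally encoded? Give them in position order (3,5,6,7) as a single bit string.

1111

s1: b1⊕b3⊕b5⊕b7 = 1⊕0⊕1⊕1 = 1
s2: b2⊕b3⊕b6⊕b7 = 1⊕0⊕1⊕1 = 1
s4: b4⊕b5⊕b6⊕b7 = 1⊕1⊕1⊕1 = 0
Syndrome (s4...s1) = 011 → position 3.
Flip bit 3: corrected codeword = 1111111
Data bits at positions 3,5,6,7: 1111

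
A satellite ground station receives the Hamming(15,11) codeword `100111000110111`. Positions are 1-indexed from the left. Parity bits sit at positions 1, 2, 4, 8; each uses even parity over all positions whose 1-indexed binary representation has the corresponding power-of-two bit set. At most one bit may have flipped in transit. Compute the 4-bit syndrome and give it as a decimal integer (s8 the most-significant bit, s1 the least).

11

s1: b1⊕b3⊕b5⊕b7⊕b9⊕b11⊕b13⊕b15 = 1⊕0⊕1⊕0⊕0⊕1⊕1⊕1 = 1
s2: b2⊕b3⊕b6⊕b7⊕b10⊕b11⊕b14⊕b15 = 0⊕0⊕1⊕0⊕1⊕1⊕1⊕1 = 1
s4: b4⊕b5⊕b6⊕b7⊕b12⊕b13⊕b14⊕b15 = 1⊕1⊕1⊕0⊕0⊕1⊕1⊕1 = 0
s8: b8⊕b9⊕b10⊕b11⊕b12⊕b13⊕b14⊕b15 = 0⊕0⊕1⊕1⊕0⊕1⊕1⊕1 = 1
Syndrome (s8...s1) = 1011 → position 11.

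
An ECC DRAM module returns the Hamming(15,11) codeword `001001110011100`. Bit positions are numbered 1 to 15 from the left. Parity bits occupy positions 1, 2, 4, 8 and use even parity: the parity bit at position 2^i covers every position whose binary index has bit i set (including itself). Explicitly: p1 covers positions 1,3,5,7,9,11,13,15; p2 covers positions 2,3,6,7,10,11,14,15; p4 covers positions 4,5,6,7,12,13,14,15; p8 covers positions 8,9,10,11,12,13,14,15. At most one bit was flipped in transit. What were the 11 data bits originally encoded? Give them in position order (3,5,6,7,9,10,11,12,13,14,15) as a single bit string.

s1: b1⊕b3⊕b5⊕b7⊕b9⊕b11⊕b13⊕b15 = 0⊕1⊕0⊕1⊕0⊕1⊕1⊕0 = 0
s2: b2⊕b3⊕b6⊕b7⊕b10⊕b11⊕b14⊕b15 = 0⊕1⊕1⊕1⊕0⊕1⊕0⊕0 = 0
s4: b4⊕b5⊕b6⊕b7⊕b12⊕b13⊕b14⊕b15 = 0⊕0⊕1⊕1⊕1⊕1⊕0⊕0 = 0
s8: b8⊕b9⊕b10⊕b11⊕b12⊕b13⊕b14⊕b15 = 1⊕0⊕0⊕1⊕1⊕1⊕0⊕0 = 0
Syndrome (s8...s1) = 0000 → position 0 (no error).
No correction needed.
Data bits at positions 3,5,6,7,9,10,11,12,13,14,15: 10110011100

10110011100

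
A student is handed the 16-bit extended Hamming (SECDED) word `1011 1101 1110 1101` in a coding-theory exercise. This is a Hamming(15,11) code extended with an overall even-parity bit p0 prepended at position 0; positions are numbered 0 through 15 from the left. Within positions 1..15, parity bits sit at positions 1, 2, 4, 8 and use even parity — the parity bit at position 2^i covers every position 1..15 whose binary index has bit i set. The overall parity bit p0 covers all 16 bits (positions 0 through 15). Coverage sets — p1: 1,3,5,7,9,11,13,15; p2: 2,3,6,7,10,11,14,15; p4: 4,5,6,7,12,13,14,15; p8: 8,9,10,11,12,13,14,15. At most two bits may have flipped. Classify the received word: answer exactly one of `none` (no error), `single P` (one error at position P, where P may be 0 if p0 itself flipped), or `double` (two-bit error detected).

s1: b1⊕b3⊕b5⊕b7⊕b9⊕b11⊕b13⊕b15 = 0⊕1⊕1⊕1⊕1⊕0⊕1⊕1 = 0
s2: b2⊕b3⊕b6⊕b7⊕b10⊕b11⊕b14⊕b15 = 1⊕1⊕0⊕1⊕1⊕0⊕0⊕1 = 1
s4: b4⊕b5⊕b6⊕b7⊕b12⊕b13⊕b14⊕b15 = 1⊕1⊕0⊕1⊕1⊕1⊕0⊕1 = 0
s8: b8⊕b9⊕b10⊕b11⊕b12⊕b13⊕b14⊕b15 = 1⊕1⊕1⊕0⊕1⊕1⊕0⊕1 = 0
Syndrome (s8...s1) = 0010 → position 2.
Overall parity (XOR of all 16 bits, including p0): 1⊕0⊕1⊕1⊕1⊕1⊕0⊕1⊕1⊕1⊕1⊕0⊕1⊕1⊕0⊕1 = 0
Overall=0, syndrome position=2 → double-bit error detected (uncorrectable).

double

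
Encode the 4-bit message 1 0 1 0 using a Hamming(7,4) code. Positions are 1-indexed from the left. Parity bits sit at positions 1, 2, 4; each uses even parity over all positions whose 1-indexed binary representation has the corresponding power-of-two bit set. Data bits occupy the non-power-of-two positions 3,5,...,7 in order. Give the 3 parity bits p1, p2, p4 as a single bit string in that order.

101

Place data bits at non-power-of-two positions: b3=1, b5=0, b6=1, b7=0.
p1 = XOR of data positions {3,5,7} = 1⊕0⊕0 = 1
p2 = XOR of data positions {3,6,7} = 1⊕1⊕0 = 0
p4 = XOR of data positions {5,6,7} = 0⊕1⊕0 = 1
Parity bits p1,p2,p4 = 101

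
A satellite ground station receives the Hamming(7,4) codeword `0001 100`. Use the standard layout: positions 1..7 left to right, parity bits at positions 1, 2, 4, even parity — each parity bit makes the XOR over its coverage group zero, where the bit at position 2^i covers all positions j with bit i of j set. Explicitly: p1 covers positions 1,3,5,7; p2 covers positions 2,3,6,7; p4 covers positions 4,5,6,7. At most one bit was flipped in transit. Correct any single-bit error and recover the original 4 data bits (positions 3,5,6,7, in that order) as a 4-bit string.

0100

s1: b1⊕b3⊕b5⊕b7 = 0⊕0⊕1⊕0 = 1
s2: b2⊕b3⊕b6⊕b7 = 0⊕0⊕0⊕0 = 0
s4: b4⊕b5⊕b6⊕b7 = 1⊕1⊕0⊕0 = 0
Syndrome (s4...s1) = 001 → position 1.
Flip bit 1: corrected codeword = 1001100
Data bits at positions 3,5,6,7: 0100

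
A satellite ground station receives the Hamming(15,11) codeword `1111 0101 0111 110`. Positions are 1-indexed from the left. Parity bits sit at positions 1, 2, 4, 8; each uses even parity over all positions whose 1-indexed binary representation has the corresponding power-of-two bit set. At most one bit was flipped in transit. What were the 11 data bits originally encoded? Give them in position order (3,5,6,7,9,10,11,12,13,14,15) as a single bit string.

s1: b1⊕b3⊕b5⊕b7⊕b9⊕b11⊕b13⊕b15 = 1⊕1⊕0⊕0⊕0⊕1⊕1⊕0 = 0
s2: b2⊕b3⊕b6⊕b7⊕b10⊕b11⊕b14⊕b15 = 1⊕1⊕1⊕0⊕1⊕1⊕1⊕0 = 0
s4: b4⊕b5⊕b6⊕b7⊕b12⊕b13⊕b14⊕b15 = 1⊕0⊕1⊕0⊕1⊕1⊕1⊕0 = 1
s8: b8⊕b9⊕b10⊕b11⊕b12⊕b13⊕b14⊕b15 = 1⊕0⊕1⊕1⊕1⊕1⊕1⊕0 = 0
Syndrome (s8...s1) = 0100 → position 4.
Flip bit 4: corrected codeword = 111001010111110
Data bits at positions 3,5,6,7,9,10,11,12,13,14,15: 10100111110

10100111110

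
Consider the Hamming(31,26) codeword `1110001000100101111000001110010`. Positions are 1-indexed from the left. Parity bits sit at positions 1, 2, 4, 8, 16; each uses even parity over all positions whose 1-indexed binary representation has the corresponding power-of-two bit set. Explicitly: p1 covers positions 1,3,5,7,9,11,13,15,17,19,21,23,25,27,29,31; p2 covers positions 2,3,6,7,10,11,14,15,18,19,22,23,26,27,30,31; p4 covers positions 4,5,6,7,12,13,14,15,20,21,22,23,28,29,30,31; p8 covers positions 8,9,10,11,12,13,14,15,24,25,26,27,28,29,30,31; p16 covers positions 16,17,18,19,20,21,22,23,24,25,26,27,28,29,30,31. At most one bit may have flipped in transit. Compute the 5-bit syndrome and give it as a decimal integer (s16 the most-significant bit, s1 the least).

4

s1: b1⊕b3⊕b5⊕b7⊕b9⊕b11⊕b13⊕b15⊕b17⊕b19⊕b21⊕b23⊕b25⊕b27⊕b29⊕b31 = 1⊕1⊕0⊕1⊕0⊕1⊕0⊕0⊕1⊕1⊕0⊕0⊕1⊕1⊕0⊕0 = 0
s2: b2⊕b3⊕b6⊕b7⊕b10⊕b11⊕b14⊕b15⊕b18⊕b19⊕b22⊕b23⊕b26⊕b27⊕b30⊕b31 = 1⊕1⊕0⊕1⊕0⊕1⊕1⊕0⊕1⊕1⊕0⊕0⊕1⊕1⊕1⊕0 = 0
s4: b4⊕b5⊕b6⊕b7⊕b12⊕b13⊕b14⊕b15⊕b20⊕b21⊕b22⊕b23⊕b28⊕b29⊕b30⊕b31 = 0⊕0⊕0⊕1⊕0⊕0⊕1⊕0⊕0⊕0⊕0⊕0⊕0⊕0⊕1⊕0 = 1
s8: b8⊕b9⊕b10⊕b11⊕b12⊕b13⊕b14⊕b15⊕b24⊕b25⊕b26⊕b27⊕b28⊕b29⊕b30⊕b31 = 0⊕0⊕0⊕1⊕0⊕0⊕1⊕0⊕0⊕1⊕1⊕1⊕0⊕0⊕1⊕0 = 0
s16: b16⊕b17⊕b18⊕b19⊕b20⊕b21⊕b22⊕b23⊕b24⊕b25⊕b26⊕b27⊕b28⊕b29⊕b30⊕b31 = 1⊕1⊕1⊕1⊕0⊕0⊕0⊕0⊕0⊕1⊕1⊕1⊕0⊕0⊕1⊕0 = 0
Syndrome (s16...s1) = 00100 → position 4.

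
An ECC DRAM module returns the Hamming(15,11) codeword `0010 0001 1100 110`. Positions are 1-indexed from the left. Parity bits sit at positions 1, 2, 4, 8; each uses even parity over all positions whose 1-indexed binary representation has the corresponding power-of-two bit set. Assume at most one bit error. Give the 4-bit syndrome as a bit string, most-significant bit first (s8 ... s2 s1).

s1: b1⊕b3⊕b5⊕b7⊕b9⊕b11⊕b13⊕b15 = 0⊕1⊕0⊕0⊕1⊕0⊕1⊕0 = 1
s2: b2⊕b3⊕b6⊕b7⊕b10⊕b11⊕b14⊕b15 = 0⊕1⊕0⊕0⊕1⊕0⊕1⊕0 = 1
s4: b4⊕b5⊕b6⊕b7⊕b12⊕b13⊕b14⊕b15 = 0⊕0⊕0⊕0⊕0⊕1⊕1⊕0 = 0
s8: b8⊕b9⊕b10⊕b11⊕b12⊕b13⊕b14⊕b15 = 1⊕1⊕1⊕0⊕0⊕1⊕1⊕0 = 1
Syndrome (s8...s1) = 1011 → position 11.

1011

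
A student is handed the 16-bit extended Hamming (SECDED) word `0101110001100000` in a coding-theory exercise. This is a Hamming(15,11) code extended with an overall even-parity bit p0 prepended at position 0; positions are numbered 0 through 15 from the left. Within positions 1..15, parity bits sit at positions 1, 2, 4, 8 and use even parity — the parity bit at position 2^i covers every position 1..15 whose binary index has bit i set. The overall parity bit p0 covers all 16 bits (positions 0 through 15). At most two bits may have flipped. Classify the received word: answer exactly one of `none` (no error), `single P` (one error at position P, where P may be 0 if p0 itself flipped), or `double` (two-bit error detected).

none

s1: b1⊕b3⊕b5⊕b7⊕b9⊕b11⊕b13⊕b15 = 1⊕1⊕1⊕0⊕1⊕0⊕0⊕0 = 0
s2: b2⊕b3⊕b6⊕b7⊕b10⊕b11⊕b14⊕b15 = 0⊕1⊕0⊕0⊕1⊕0⊕0⊕0 = 0
s4: b4⊕b5⊕b6⊕b7⊕b12⊕b13⊕b14⊕b15 = 1⊕1⊕0⊕0⊕0⊕0⊕0⊕0 = 0
s8: b8⊕b9⊕b10⊕b11⊕b12⊕b13⊕b14⊕b15 = 0⊕1⊕1⊕0⊕0⊕0⊕0⊕0 = 0
Syndrome (s8...s1) = 0000 → position 0 (no error).
Overall parity (XOR of all 16 bits, including p0): 0⊕1⊕0⊕1⊕1⊕1⊕0⊕0⊕0⊕1⊕1⊕0⊕0⊕0⊕0⊕0 = 0
Overall=0, syndrome position=0 → no error.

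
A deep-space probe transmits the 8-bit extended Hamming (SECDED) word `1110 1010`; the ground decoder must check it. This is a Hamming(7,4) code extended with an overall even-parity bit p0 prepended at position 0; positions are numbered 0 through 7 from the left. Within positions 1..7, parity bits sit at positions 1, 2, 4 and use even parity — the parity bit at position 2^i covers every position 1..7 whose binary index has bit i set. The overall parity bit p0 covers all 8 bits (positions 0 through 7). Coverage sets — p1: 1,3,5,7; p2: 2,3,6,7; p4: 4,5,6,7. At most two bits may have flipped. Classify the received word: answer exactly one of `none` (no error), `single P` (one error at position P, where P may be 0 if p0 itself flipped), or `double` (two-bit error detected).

single 1

s1: b1⊕b3⊕b5⊕b7 = 1⊕0⊕0⊕0 = 1
s2: b2⊕b3⊕b6⊕b7 = 1⊕0⊕1⊕0 = 0
s4: b4⊕b5⊕b6⊕b7 = 1⊕0⊕1⊕0 = 0
Syndrome (s4...s1) = 001 → position 1.
Overall parity (XOR of all 8 bits, including p0): 1⊕1⊕1⊕0⊕1⊕0⊕1⊕0 = 1
Overall=1, syndrome position=1 → single-bit error at position 1.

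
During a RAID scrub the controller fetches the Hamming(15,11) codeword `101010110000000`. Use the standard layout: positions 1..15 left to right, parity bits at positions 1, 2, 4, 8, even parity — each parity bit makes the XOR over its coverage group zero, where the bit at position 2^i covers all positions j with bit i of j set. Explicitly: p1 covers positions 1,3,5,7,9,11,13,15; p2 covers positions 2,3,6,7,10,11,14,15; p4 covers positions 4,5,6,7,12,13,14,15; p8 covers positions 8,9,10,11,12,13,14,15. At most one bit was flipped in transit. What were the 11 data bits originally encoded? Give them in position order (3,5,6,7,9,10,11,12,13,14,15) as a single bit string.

s1: b1⊕b3⊕b5⊕b7⊕b9⊕b11⊕b13⊕b15 = 1⊕1⊕1⊕1⊕0⊕0⊕0⊕0 = 0
s2: b2⊕b3⊕b6⊕b7⊕b10⊕b11⊕b14⊕b15 = 0⊕1⊕0⊕1⊕0⊕0⊕0⊕0 = 0
s4: b4⊕b5⊕b6⊕b7⊕b12⊕b13⊕b14⊕b15 = 0⊕1⊕0⊕1⊕0⊕0⊕0⊕0 = 0
s8: b8⊕b9⊕b10⊕b11⊕b12⊕b13⊕b14⊕b15 = 1⊕0⊕0⊕0⊕0⊕0⊕0⊕0 = 1
Syndrome (s8...s1) = 1000 → position 8.
Flip bit 8: corrected codeword = 101010100000000
Data bits at positions 3,5,6,7,9,10,11,12,13,14,15: 11010000000

11010000000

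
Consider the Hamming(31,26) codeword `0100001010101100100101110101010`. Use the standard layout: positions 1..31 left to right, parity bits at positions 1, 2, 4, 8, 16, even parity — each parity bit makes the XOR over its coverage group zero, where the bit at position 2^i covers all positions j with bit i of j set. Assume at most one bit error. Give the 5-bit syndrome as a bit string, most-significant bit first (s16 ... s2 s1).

s1: b1⊕b3⊕b5⊕b7⊕b9⊕b11⊕b13⊕b15⊕b17⊕b19⊕b21⊕b23⊕b25⊕b27⊕b29⊕b31 = 0⊕0⊕0⊕1⊕1⊕1⊕1⊕0⊕1⊕0⊕0⊕1⊕0⊕0⊕0⊕0 = 0
s2: b2⊕b3⊕b6⊕b7⊕b10⊕b11⊕b14⊕b15⊕b18⊕b19⊕b22⊕b23⊕b26⊕b27⊕b30⊕b31 = 1⊕0⊕0⊕1⊕0⊕1⊕1⊕0⊕0⊕0⊕1⊕1⊕1⊕0⊕1⊕0 = 0
s4: b4⊕b5⊕b6⊕b7⊕b12⊕b13⊕b14⊕b15⊕b20⊕b21⊕b22⊕b23⊕b28⊕b29⊕b30⊕b31 = 0⊕0⊕0⊕1⊕0⊕1⊕1⊕0⊕1⊕0⊕1⊕1⊕1⊕0⊕1⊕0 = 0
s8: b8⊕b9⊕b10⊕b11⊕b12⊕b13⊕b14⊕b15⊕b24⊕b25⊕b26⊕b27⊕b28⊕b29⊕b30⊕b31 = 0⊕1⊕0⊕1⊕0⊕1⊕1⊕0⊕1⊕0⊕1⊕0⊕1⊕0⊕1⊕0 = 0
s16: b16⊕b17⊕b18⊕b19⊕b20⊕b21⊕b22⊕b23⊕b24⊕b25⊕b26⊕b27⊕b28⊕b29⊕b30⊕b31 = 0⊕1⊕0⊕0⊕1⊕0⊕1⊕1⊕1⊕0⊕1⊕0⊕1⊕0⊕1⊕0 = 0
Syndrome (s16...s1) = 00000 → position 0 (no error).

00000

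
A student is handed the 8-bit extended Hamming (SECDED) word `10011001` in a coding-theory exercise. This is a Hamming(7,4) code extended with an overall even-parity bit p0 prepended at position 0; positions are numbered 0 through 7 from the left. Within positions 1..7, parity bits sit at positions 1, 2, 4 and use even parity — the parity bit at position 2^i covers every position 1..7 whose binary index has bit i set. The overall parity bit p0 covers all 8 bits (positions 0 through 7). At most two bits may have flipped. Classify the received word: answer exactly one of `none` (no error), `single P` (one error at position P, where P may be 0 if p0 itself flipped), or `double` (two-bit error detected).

none

s1: b1⊕b3⊕b5⊕b7 = 0⊕1⊕0⊕1 = 0
s2: b2⊕b3⊕b6⊕b7 = 0⊕1⊕0⊕1 = 0
s4: b4⊕b5⊕b6⊕b7 = 1⊕0⊕0⊕1 = 0
Syndrome (s4...s1) = 000 → position 0 (no error).
Overall parity (XOR of all 8 bits, including p0): 1⊕0⊕0⊕1⊕1⊕0⊕0⊕1 = 0
Overall=0, syndrome position=0 → no error.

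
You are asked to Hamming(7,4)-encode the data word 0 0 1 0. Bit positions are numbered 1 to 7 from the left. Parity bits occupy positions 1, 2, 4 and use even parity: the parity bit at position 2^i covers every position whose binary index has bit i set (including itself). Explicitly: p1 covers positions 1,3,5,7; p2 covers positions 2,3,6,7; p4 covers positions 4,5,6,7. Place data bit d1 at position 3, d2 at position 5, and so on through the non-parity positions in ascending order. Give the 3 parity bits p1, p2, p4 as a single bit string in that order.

Place data bits at non-power-of-two positions: b3=0, b5=0, b6=1, b7=0.
p1 = XOR of data positions {3,5,7} = 0⊕0⊕0 = 0
p2 = XOR of data positions {3,6,7} = 0⊕1⊕0 = 1
p4 = XOR of data positions {5,6,7} = 0⊕1⊕0 = 1
Parity bits p1,p2,p4 = 011

011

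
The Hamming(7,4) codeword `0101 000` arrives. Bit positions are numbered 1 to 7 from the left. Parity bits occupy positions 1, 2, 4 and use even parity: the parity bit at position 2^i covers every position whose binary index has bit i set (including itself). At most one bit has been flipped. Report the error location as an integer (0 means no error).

6

s1: b1⊕b3⊕b5⊕b7 = 0⊕0⊕0⊕0 = 0
s2: b2⊕b3⊕b6⊕b7 = 1⊕0⊕0⊕0 = 1
s4: b4⊕b5⊕b6⊕b7 = 1⊕0⊕0⊕0 = 1
Syndrome (s4...s1) = 110 → position 6.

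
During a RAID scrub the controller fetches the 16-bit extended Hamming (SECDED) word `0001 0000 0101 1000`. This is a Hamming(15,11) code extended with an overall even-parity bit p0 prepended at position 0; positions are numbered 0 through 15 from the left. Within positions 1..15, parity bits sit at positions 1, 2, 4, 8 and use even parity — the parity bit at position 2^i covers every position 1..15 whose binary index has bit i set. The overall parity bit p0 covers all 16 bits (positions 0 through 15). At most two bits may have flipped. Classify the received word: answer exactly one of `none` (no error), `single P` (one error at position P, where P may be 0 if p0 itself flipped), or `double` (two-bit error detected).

double

s1: b1⊕b3⊕b5⊕b7⊕b9⊕b11⊕b13⊕b15 = 0⊕1⊕0⊕0⊕1⊕1⊕0⊕0 = 1
s2: b2⊕b3⊕b6⊕b7⊕b10⊕b11⊕b14⊕b15 = 0⊕1⊕0⊕0⊕0⊕1⊕0⊕0 = 0
s4: b4⊕b5⊕b6⊕b7⊕b12⊕b13⊕b14⊕b15 = 0⊕0⊕0⊕0⊕1⊕0⊕0⊕0 = 1
s8: b8⊕b9⊕b10⊕b11⊕b12⊕b13⊕b14⊕b15 = 0⊕1⊕0⊕1⊕1⊕0⊕0⊕0 = 1
Syndrome (s8...s1) = 1101 → position 13.
Overall parity (XOR of all 16 bits, including p0): 0⊕0⊕0⊕1⊕0⊕0⊕0⊕0⊕0⊕1⊕0⊕1⊕1⊕0⊕0⊕0 = 0
Overall=0, syndrome position=13 → double-bit error detected (uncorrectable).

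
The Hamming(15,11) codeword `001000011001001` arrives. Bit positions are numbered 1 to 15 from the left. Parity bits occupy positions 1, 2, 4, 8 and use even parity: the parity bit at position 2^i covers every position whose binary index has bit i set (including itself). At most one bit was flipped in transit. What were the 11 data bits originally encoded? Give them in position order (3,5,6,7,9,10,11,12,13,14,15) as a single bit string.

s1: b1⊕b3⊕b5⊕b7⊕b9⊕b11⊕b13⊕b15 = 0⊕1⊕0⊕0⊕1⊕0⊕0⊕1 = 1
s2: b2⊕b3⊕b6⊕b7⊕b10⊕b11⊕b14⊕b15 = 0⊕1⊕0⊕0⊕0⊕0⊕0⊕1 = 0
s4: b4⊕b5⊕b6⊕b7⊕b12⊕b13⊕b14⊕b15 = 0⊕0⊕0⊕0⊕1⊕0⊕0⊕1 = 0
s8: b8⊕b9⊕b10⊕b11⊕b12⊕b13⊕b14⊕b15 = 1⊕1⊕0⊕0⊕1⊕0⊕0⊕1 = 0
Syndrome (s8...s1) = 0001 → position 1.
Flip bit 1: corrected codeword = 101000011001001
Data bits at positions 3,5,6,7,9,10,11,12,13,14,15: 10001001001

10001001001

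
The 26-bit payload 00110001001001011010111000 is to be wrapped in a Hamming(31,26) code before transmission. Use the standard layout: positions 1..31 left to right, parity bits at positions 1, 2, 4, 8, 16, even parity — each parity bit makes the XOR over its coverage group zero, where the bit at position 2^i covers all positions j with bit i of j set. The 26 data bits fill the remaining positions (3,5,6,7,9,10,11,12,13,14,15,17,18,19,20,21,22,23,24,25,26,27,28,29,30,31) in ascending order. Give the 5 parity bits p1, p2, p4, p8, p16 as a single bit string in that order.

Place data bits at non-power-of-two positions: b3=0, b5=0, b6=1, b7=1, b9=0, b10=0, b11=0, b12=1, b13=0, b14=0, b15=1, b17=0, b18=0, b19=1, b20=0, b21=1, b22=1, b23=0, b24=1, b25=0, b26=1, b27=1, b28=1, b29=0, b30=0, b31=0.
p1 = XOR of data positions {3,5,7,9,11,13,15,17,19,21,23,25,27,29,31} = 0⊕0⊕1⊕0⊕0⊕0⊕1⊕0⊕1⊕1⊕0⊕0⊕1⊕0⊕0 = 1
p2 = XOR of data positions {3,6,7,10,11,14,15,18,19,22,23,26,27,30,31} = 0⊕1⊕1⊕0⊕0⊕0⊕1⊕0⊕1⊕1⊕0⊕1⊕1⊕0⊕0 = 1
p4 = XOR of data positions {5,6,7,12,13,14,15,20,21,22,23,28,29,30,31} = 0⊕1⊕1⊕1⊕0⊕0⊕1⊕0⊕1⊕1⊕0⊕1⊕0⊕0⊕0 = 1
p8 = XOR of data positions {9,10,11,12,13,14,15,24,25,26,27,28,29,30,31} = 0⊕0⊕0⊕1⊕0⊕0⊕1⊕1⊕0⊕1⊕1⊕1⊕0⊕0⊕0 = 0
p16 = XOR of data positions {17,18,19,20,21,22,23,24,25,26,27,28,29,30,31} = 0⊕0⊕1⊕0⊕1⊕1⊕0⊕1⊕0⊕1⊕1⊕1⊕0⊕0⊕0 = 1
Parity bits p1,p2,p4,p8,p16 = 11101

11101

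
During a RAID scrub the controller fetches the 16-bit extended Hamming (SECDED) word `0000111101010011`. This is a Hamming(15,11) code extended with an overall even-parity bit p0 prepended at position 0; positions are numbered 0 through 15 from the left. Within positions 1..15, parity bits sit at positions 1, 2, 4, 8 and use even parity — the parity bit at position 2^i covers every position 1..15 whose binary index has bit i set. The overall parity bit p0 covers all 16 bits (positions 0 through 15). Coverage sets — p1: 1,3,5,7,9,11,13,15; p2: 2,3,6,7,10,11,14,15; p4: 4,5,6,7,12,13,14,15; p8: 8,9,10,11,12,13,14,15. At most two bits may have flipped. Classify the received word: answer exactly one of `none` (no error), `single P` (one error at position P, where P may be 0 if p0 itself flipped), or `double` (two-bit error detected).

double

s1: b1⊕b3⊕b5⊕b7⊕b9⊕b11⊕b13⊕b15 = 0⊕0⊕1⊕1⊕1⊕1⊕0⊕1 = 1
s2: b2⊕b3⊕b6⊕b7⊕b10⊕b11⊕b14⊕b15 = 0⊕0⊕1⊕1⊕0⊕1⊕1⊕1 = 1
s4: b4⊕b5⊕b6⊕b7⊕b12⊕b13⊕b14⊕b15 = 1⊕1⊕1⊕1⊕0⊕0⊕1⊕1 = 0
s8: b8⊕b9⊕b10⊕b11⊕b12⊕b13⊕b14⊕b15 = 0⊕1⊕0⊕1⊕0⊕0⊕1⊕1 = 0
Syndrome (s8...s1) = 0011 → position 3.
Overall parity (XOR of all 16 bits, including p0): 0⊕0⊕0⊕0⊕1⊕1⊕1⊕1⊕0⊕1⊕0⊕1⊕0⊕0⊕1⊕1 = 0
Overall=0, syndrome position=3 → double-bit error detected (uncorrectable).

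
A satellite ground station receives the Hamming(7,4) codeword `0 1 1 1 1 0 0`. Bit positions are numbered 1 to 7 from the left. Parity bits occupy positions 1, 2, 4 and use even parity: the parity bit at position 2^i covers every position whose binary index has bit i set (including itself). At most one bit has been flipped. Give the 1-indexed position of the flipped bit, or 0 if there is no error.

s1: b1⊕b3⊕b5⊕b7 = 0⊕1⊕1⊕0 = 0
s2: b2⊕b3⊕b6⊕b7 = 1⊕1⊕0⊕0 = 0
s4: b4⊕b5⊕b6⊕b7 = 1⊕1⊕0⊕0 = 0
Syndrome (s4...s1) = 000 → position 0 (no error).

0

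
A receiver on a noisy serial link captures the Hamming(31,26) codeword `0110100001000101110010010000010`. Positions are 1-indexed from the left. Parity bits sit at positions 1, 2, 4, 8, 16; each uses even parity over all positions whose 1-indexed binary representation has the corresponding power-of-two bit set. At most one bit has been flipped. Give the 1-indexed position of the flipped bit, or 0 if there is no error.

0

s1: b1⊕b3⊕b5⊕b7⊕b9⊕b11⊕b13⊕b15⊕b17⊕b19⊕b21⊕b23⊕b25⊕b27⊕b29⊕b31 = 0⊕1⊕1⊕0⊕0⊕0⊕0⊕0⊕1⊕0⊕1⊕0⊕0⊕0⊕0⊕0 = 0
s2: b2⊕b3⊕b6⊕b7⊕b10⊕b11⊕b14⊕b15⊕b18⊕b19⊕b22⊕b23⊕b26⊕b27⊕b30⊕b31 = 1⊕1⊕0⊕0⊕1⊕0⊕1⊕0⊕1⊕0⊕0⊕0⊕0⊕0⊕1⊕0 = 0
s4: b4⊕b5⊕b6⊕b7⊕b12⊕b13⊕b14⊕b15⊕b20⊕b21⊕b22⊕b23⊕b28⊕b29⊕b30⊕b31 = 0⊕1⊕0⊕0⊕0⊕0⊕1⊕0⊕0⊕1⊕0⊕0⊕0⊕0⊕1⊕0 = 0
s8: b8⊕b9⊕b10⊕b11⊕b12⊕b13⊕b14⊕b15⊕b24⊕b25⊕b26⊕b27⊕b28⊕b29⊕b30⊕b31 = 0⊕0⊕1⊕0⊕0⊕0⊕1⊕0⊕1⊕0⊕0⊕0⊕0⊕0⊕1⊕0 = 0
s16: b16⊕b17⊕b18⊕b19⊕b20⊕b21⊕b22⊕b23⊕b24⊕b25⊕b26⊕b27⊕b28⊕b29⊕b30⊕b31 = 1⊕1⊕1⊕0⊕0⊕1⊕0⊕0⊕1⊕0⊕0⊕0⊕0⊕0⊕1⊕0 = 0
Syndrome (s16...s1) = 00000 → position 0 (no error).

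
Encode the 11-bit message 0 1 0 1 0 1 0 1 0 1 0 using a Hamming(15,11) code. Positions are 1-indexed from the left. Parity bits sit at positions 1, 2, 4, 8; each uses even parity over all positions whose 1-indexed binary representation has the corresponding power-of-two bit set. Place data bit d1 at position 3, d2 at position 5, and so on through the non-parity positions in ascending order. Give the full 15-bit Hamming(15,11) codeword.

010010110101010

Place data bits at non-power-of-two positions: b3=0, b5=1, b6=0, b7=1, b9=0, b10=1, b11=0, b12=1, b13=0, b14=1, b15=0.
p1 = XOR of data positions {3,5,7,9,11,13,15} = 0⊕1⊕1⊕0⊕0⊕0⊕0 = 0
p2 = XOR of data positions {3,6,7,10,11,14,15} = 0⊕0⊕1⊕1⊕0⊕1⊕0 = 1
p4 = XOR of data positions {5,6,7,12,13,14,15} = 1⊕0⊕1⊕1⊕0⊕1⊕0 = 0
p8 = XOR of data positions {9,10,11,12,13,14,15} = 0⊕1⊕0⊕1⊕0⊕1⊕0 = 1
Codeword b1..b15 = 010010110101010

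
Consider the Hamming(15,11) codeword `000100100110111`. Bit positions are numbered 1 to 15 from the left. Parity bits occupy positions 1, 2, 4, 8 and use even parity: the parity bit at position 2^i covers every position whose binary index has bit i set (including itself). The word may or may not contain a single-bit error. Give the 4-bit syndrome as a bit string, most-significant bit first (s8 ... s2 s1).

s1: b1⊕b3⊕b5⊕b7⊕b9⊕b11⊕b13⊕b15 = 0⊕0⊕0⊕1⊕0⊕1⊕1⊕1 = 0
s2: b2⊕b3⊕b6⊕b7⊕b10⊕b11⊕b14⊕b15 = 0⊕0⊕0⊕1⊕1⊕1⊕1⊕1 = 1
s4: b4⊕b5⊕b6⊕b7⊕b12⊕b13⊕b14⊕b15 = 1⊕0⊕0⊕1⊕0⊕1⊕1⊕1 = 1
s8: b8⊕b9⊕b10⊕b11⊕b12⊕b13⊕b14⊕b15 = 0⊕0⊕1⊕1⊕0⊕1⊕1⊕1 = 1
Syndrome (s8...s1) = 1110 → position 14.

1110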